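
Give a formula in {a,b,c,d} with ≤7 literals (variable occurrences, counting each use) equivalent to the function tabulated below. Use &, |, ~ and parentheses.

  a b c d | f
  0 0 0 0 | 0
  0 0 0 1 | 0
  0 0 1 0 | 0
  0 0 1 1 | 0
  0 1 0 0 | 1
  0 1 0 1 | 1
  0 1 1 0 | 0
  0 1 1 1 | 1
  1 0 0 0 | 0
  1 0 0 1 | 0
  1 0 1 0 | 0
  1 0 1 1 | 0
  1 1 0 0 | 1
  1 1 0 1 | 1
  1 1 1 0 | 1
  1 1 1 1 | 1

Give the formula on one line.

  ~c = 1100110011001100
  (d | ~c) = 1101110111011101
  ((d | ~c) | a) = 1101110111111111
  (((d | ~c) | a) & b) = 0000110100001111

(((d | ~c) | a) & b)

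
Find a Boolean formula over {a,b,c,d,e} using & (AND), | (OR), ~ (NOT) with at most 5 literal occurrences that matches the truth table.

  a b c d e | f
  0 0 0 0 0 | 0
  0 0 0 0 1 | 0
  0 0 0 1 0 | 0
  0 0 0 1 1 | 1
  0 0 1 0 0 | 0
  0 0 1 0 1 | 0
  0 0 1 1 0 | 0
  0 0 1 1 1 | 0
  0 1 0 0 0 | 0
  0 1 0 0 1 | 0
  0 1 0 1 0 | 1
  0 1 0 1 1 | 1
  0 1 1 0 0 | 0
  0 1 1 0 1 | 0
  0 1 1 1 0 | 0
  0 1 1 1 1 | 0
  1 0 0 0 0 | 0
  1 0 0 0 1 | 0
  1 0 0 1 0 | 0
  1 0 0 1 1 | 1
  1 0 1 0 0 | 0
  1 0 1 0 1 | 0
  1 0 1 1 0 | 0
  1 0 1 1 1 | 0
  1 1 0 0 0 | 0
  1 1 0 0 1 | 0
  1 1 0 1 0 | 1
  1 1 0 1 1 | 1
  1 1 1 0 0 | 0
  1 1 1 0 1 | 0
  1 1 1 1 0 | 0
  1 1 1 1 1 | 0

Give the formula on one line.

  (e | b) = 01010101111111110101010111111111
  ((e | b) & d) = 00010001001100110001000100110011
  ~c = 11110000111100001111000011110000
  (((e | b) & d) & ~c) = 00010000001100000001000000110000

(((e | b) & d) & ~c)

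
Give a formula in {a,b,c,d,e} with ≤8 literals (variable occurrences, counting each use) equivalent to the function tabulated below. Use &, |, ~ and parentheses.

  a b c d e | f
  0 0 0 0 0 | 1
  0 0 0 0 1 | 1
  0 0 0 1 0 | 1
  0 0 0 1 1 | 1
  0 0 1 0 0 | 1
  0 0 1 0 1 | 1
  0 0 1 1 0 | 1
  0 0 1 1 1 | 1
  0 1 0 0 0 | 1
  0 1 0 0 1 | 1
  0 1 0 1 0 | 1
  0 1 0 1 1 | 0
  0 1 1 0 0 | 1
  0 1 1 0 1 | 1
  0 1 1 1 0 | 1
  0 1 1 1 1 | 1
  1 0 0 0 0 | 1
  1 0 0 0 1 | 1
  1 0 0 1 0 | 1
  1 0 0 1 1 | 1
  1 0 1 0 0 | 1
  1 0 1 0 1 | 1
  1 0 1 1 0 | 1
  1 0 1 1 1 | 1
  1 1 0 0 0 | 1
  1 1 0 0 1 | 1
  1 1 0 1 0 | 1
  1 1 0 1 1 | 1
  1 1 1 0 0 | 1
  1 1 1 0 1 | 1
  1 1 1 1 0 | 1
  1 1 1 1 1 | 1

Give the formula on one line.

  ~b = 11111111000000001111111100000000
  (c & e) = 00000101000001010000010100000101
  ~e = 10101010101010101010101010101010
  ~d = 11001100110011001100110011001100
  (~e | ~d) = 11101110111011101110111011101110
  ((c & e) | (~e | ~d)) = 11101111111011111110111111101111
  (a & d) = 00000000000000000011001100110011
  (((c & e) | (~e | ~d)) | (a & d)) = 11101111111011111111111111111111
  (~b | (((c & e) | (~e | ~d)) | (a & d))) = 11111111111011111111111111111111

(~b | (((c & e) | (~e | ~d)) | (a & d)))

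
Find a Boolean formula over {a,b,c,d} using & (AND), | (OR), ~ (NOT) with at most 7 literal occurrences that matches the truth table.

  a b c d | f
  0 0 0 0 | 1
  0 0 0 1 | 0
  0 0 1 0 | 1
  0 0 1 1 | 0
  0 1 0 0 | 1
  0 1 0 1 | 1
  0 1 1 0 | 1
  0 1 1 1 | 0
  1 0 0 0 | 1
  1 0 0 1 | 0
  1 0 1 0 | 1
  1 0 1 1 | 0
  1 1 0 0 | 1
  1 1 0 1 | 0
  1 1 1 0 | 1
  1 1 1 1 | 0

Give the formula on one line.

  ~c = 1100110011001100
  ~a = 1111111100000000
  (~c & ~a) = 1100110000000000
  ((~c & ~a) & d) = 0100010000000000
  (~c & b) = 0000110000001100
  (((~c & ~a) & d) & (~c & b)) = 0000010000000000
  ~d = 1010101010101010
  ((((~c & ~a) & d) & (~c & b)) | ~d) = 1010111010101010

((((~c & ~a) & d) & (~c & b)) | ~d)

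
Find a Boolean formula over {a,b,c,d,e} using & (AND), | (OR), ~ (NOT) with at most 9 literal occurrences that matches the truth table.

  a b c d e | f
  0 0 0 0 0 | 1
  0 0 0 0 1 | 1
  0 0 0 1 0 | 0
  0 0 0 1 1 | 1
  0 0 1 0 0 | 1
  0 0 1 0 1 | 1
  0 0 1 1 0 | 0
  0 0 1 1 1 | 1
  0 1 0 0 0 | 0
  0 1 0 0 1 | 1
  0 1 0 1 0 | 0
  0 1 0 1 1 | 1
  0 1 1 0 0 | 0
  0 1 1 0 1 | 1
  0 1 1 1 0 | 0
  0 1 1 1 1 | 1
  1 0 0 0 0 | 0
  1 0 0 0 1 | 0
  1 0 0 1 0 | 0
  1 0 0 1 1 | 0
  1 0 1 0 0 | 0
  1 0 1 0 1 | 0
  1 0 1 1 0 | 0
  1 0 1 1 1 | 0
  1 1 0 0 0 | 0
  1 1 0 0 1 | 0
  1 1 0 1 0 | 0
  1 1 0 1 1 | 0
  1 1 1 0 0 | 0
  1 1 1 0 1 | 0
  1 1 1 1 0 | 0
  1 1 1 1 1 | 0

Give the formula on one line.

  ~a = 11111111111111110000000000000000
  ~b = 11111111000000001111111100000000
  ~d = 11001100110011001100110011001100
  (~b & ~d) = 11001100000000001100110000000000
  (e | (~b & ~d)) = 11011101010101011101110101010101
  ((e | (~b & ~d)) & ~d) = 11001100010001001100110001000100
  (((e | (~b & ~d)) & ~d) | e) = 11011101010101011101110101010101
  (~a & (((e | (~b & ~d)) & ~d) | e)) = 11011101010101010000000000000000

(~a & (((e | (~b & ~d)) & ~d) | e))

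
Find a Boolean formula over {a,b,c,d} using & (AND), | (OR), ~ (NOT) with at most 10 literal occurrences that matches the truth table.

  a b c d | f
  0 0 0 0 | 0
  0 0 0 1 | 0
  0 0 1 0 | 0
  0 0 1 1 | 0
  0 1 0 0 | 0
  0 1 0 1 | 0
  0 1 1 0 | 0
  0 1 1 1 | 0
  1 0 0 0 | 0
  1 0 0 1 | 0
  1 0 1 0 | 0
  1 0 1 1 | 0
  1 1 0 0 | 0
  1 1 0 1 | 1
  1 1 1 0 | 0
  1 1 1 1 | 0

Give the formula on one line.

  ~c = 1100110011001100
  ~b = 1111000011110000
  ~d = 1010101010101010
  (~b & ~d) = 1010000010100000
  ((~b & ~d) | d) = 1111010111110101
  (((~b & ~d) | d) & b) = 0000010100000101
  (a | c) = 0011001111111111
  (d | c) = 0111011101110111
  ((a | c) & (d | c)) = 0011001101110111
  ((((~b & ~d) | d) & b) & ((a | c) & (d | c))) = 0000000100000101
  (~c & ((((~b & ~d) | d) & b) & ((a | c) & (d | c)))) = 0000000000000100

(~c & ((((~b & ~d) | d) & b) & ((a | c) & (d | c))))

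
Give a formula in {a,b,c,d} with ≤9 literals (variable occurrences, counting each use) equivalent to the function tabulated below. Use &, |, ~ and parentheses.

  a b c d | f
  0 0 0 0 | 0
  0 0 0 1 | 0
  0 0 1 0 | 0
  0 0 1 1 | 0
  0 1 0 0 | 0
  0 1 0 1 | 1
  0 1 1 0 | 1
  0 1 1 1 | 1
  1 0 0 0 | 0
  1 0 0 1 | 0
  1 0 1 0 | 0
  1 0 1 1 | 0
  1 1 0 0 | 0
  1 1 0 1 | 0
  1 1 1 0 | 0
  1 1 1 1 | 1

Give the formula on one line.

  (d & a) = 0000000001010101
  ((d & a) & b) = 0000000000000101
  (a & c) = 0000000000110011
  (((d & a) & b) & (a & c)) = 0000000000000001
  ~a = 1111111100000000
  (~a & b) = 0000111100000000
  (d | c) = 0111011101110111
  ((~a & b) & (d | c)) = 0000011100000000
  ((((d & a) & b) & (a & c)) | ((~a & b) & (d | c))) = 0000011100000001

((((d & a) & b) & (a & c)) | ((~a & b) & (d | c)))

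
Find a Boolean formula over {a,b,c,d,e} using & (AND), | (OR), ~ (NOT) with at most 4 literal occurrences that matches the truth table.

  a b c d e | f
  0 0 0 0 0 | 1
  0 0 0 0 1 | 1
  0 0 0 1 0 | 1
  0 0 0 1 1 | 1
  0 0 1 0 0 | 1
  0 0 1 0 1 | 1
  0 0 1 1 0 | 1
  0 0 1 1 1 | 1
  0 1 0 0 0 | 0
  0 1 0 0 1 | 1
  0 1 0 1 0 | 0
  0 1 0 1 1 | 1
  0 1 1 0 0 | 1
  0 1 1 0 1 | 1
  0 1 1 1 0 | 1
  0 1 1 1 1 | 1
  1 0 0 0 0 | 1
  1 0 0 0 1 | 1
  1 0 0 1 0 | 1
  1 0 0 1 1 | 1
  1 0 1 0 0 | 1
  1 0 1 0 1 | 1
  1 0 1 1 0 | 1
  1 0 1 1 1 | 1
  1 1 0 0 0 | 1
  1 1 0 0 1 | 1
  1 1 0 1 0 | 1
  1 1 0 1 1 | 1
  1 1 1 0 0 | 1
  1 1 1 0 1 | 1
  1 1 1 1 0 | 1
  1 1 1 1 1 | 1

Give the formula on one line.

(~b | ((a | c) | e))

  ~b = 11111111000000001111111100000000
  (a | c) = 00001111000011111111111111111111
  ((a | c) | e) = 01011111010111111111111111111111
  (~b | ((a | c) | e)) = 11111111010111111111111111111111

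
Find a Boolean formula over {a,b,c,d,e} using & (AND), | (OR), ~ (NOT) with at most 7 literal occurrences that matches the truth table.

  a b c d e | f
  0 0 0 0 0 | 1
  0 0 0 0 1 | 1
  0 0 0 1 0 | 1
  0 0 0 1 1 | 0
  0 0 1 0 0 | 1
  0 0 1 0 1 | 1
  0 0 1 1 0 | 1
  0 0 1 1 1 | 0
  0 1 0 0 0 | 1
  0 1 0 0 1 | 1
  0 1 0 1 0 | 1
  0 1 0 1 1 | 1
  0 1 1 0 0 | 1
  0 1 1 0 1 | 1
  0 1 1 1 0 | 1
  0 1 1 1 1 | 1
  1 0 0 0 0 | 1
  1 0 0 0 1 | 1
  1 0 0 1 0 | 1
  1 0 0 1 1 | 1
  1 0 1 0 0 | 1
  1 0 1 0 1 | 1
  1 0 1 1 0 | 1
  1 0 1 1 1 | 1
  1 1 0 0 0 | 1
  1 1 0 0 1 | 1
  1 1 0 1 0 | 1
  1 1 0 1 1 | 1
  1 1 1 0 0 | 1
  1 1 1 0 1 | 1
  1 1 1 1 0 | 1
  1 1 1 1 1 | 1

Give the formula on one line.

  ~e = 10101010101010101010101010101010
  ~b = 11111111000000001111111100000000
  (~e & ~b) = 10101010000000001010101000000000
  ~d = 11001100110011001100110011001100
  (b | a) = 00000000111111111111111111111111
  (~d | (b | a)) = 11001100111111111111111111111111
  ((~e & ~b) | (~d | (b | a))) = 11101110111111111111111111111111

((~e & ~b) | (~d | (b | a)))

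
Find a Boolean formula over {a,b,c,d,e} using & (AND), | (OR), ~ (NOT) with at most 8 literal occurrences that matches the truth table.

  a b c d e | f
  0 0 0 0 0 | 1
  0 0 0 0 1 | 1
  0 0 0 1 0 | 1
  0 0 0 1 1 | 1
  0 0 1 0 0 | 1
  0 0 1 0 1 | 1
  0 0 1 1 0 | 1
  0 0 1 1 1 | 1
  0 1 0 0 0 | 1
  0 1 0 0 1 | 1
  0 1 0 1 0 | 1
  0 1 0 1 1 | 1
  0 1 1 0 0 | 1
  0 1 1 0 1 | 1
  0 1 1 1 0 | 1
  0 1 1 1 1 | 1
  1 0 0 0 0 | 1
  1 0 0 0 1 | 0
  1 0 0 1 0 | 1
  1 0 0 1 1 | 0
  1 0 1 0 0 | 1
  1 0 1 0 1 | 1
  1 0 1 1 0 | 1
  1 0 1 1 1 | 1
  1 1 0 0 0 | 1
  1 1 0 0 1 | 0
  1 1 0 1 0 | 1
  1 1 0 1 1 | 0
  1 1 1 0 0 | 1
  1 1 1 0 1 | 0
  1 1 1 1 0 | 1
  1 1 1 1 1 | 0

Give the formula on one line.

  ~e = 10101010101010101010101010101010
  (~e & a) = 00000000000000001010101010101010
  ~a = 11111111111111110000000000000000
  ((~e & a) | ~a) = 11111111111111111010101010101010
  ~b = 11111111000000001111111100000000
  (c & ~b) = 00001111000000000000111100000000
  (((~e & a) | ~a) | (c & ~b)) = 11111111111111111010111110101010

(((~e & a) | ~a) | (c & ~b))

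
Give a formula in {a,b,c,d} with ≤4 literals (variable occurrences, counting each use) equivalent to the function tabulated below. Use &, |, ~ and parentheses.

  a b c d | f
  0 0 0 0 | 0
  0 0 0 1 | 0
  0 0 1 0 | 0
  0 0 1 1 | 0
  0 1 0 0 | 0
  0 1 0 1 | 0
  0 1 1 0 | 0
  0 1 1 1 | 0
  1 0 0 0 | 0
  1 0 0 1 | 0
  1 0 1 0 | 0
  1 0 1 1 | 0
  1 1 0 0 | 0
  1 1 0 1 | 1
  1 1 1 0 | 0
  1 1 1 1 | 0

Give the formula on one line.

  ~c = 1100110011001100
  (a & b) = 0000000000001111
  (d & (a & b)) = 0000000000000101
  (~c & (d & (a & b))) = 0000000000000100

(~c & (d & (a & b)))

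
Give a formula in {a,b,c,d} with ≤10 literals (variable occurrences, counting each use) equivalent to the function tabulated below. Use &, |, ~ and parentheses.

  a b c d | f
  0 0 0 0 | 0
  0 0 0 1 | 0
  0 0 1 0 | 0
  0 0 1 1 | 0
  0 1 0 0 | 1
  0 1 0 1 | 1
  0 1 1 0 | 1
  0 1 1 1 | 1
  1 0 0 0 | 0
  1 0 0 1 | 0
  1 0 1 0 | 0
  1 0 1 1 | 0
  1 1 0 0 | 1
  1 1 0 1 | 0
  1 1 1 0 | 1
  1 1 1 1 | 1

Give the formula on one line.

  ~b = 1111000011110000
  ~c = 1100110011001100
  (~b & ~c) = 1100000011000000
  (b | (~b & ~c)) = 1100111111001111
  ~d = 1010101010101010
  ~a = 1111111100000000
  (~d | ~a) = 1111111110101010
  (b & c) = 0000001100000011
  ((~d | ~a) | (b & c)) = 1111111110101011
  ((b | (~b & ~c)) & ((~d | ~a) | (b & c))) = 1100111110001011
  (b & ((b | (~b & ~c)) & ((~d | ~a) | (b & c)))) = 0000111100001011

(b & ((b | (~b & ~c)) & ((~d | ~a) | (b & c))))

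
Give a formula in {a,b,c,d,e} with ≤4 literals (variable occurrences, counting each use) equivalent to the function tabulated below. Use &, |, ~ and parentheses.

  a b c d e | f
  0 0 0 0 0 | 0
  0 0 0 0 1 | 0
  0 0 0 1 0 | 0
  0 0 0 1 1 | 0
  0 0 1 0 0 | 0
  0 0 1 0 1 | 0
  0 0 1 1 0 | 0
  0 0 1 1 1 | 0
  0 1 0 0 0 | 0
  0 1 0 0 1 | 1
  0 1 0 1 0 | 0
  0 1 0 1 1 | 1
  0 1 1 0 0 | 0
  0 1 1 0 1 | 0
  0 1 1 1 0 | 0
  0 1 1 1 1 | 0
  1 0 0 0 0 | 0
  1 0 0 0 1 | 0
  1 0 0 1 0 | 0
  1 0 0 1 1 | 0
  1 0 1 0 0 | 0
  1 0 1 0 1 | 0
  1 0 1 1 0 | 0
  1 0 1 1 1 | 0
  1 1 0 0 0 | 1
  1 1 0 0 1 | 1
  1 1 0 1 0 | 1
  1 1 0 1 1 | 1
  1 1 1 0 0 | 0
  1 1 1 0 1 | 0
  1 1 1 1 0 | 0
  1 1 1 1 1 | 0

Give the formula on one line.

  (e | a) = 01010101010101011111111111111111
  ~c = 11110000111100001111000011110000
  (~c & b) = 00000000111100000000000011110000
  ((e | a) & (~c & b)) = 00000000010100000000000011110000

((e | a) & (~c & b))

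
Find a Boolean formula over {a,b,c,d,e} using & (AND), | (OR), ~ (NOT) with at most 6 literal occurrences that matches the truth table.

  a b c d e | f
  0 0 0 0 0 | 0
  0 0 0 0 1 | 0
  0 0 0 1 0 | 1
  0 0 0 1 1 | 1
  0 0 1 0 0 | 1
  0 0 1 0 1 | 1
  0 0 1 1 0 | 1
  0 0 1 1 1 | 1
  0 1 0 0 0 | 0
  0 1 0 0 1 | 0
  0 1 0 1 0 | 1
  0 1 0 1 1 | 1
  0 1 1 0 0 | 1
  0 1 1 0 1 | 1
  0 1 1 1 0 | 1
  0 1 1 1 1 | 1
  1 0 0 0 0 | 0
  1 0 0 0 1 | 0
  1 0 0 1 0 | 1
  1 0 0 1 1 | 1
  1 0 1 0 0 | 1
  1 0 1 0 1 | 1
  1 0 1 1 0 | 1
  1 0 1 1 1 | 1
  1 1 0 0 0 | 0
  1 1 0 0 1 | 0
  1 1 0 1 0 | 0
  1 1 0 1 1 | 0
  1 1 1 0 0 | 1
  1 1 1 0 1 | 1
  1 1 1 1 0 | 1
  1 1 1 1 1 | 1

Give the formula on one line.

((d & (~a | (~c & ~b))) | c)

  ~a = 11111111111111110000000000000000
  ~c = 11110000111100001111000011110000
  ~b = 11111111000000001111111100000000
  (~c & ~b) = 11110000000000001111000000000000
  (~a | (~c & ~b)) = 11111111111111111111000000000000
  (d & (~a | (~c & ~b))) = 00110011001100110011000000000000
  ((d & (~a | (~c & ~b))) | c) = 00111111001111110011111100001111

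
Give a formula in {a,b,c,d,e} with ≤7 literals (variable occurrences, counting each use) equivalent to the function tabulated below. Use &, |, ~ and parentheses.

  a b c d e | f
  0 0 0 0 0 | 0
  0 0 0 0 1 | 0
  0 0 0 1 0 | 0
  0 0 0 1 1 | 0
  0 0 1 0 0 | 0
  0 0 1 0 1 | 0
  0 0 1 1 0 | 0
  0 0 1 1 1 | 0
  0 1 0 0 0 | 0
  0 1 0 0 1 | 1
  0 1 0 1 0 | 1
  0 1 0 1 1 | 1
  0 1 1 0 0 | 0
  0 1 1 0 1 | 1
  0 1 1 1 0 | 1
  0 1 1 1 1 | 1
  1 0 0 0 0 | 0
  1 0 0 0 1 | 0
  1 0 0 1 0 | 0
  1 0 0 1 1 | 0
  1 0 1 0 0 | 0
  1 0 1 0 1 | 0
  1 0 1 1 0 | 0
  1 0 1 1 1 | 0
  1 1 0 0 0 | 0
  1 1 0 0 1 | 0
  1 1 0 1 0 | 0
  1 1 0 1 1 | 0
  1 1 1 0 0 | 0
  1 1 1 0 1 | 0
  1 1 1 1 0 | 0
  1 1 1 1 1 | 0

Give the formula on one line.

  ~a = 11111111111111110000000000000000
  (e & ~a) = 01010101010101010000000000000000
  (~a & d) = 00110011001100110000000000000000
  ((e & ~a) | (~a & d)) = 01110111011101110000000000000000
  (b & ((e & ~a) | (~a & d))) = 00000000011101110000000000000000

(b & ((e & ~a) | (~a & d)))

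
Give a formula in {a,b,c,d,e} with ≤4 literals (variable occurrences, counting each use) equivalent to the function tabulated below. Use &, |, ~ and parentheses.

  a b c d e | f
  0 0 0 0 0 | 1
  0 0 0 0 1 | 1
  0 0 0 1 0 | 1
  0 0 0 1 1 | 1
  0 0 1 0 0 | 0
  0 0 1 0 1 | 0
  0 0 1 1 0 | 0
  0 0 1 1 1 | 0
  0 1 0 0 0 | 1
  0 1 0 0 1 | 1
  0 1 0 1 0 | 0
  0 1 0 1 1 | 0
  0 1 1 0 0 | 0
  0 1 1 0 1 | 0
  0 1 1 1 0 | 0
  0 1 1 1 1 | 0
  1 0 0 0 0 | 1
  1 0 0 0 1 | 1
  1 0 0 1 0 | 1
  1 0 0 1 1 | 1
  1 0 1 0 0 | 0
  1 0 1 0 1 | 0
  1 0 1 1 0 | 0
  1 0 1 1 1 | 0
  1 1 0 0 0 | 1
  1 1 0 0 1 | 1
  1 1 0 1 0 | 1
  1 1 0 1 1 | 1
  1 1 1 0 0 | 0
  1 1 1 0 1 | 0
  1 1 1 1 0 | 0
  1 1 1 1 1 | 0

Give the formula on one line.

  ~d = 11001100110011001100110011001100
  ~b = 11111111000000001111111100000000
  (~d | ~b) = 11111111110011001111111111001100
  (a | (~d | ~b)) = 11111111110011001111111111111111
  ~c = 11110000111100001111000011110000
  ((a | (~d | ~b)) & ~c) = 11110000110000001111000011110000

((a | (~d | ~b)) & ~c)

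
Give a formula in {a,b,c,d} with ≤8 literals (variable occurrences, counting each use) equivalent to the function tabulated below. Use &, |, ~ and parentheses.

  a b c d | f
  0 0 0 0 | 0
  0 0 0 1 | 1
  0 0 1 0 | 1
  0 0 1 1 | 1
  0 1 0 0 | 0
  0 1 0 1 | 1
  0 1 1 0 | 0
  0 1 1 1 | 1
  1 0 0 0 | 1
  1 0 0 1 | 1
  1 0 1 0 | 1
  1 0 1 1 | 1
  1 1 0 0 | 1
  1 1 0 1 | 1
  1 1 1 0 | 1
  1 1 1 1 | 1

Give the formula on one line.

((d | (b & a)) | (~b & (c | (d | a))))

  (b & a) = 0000000000001111
  (d | (b & a)) = 0101010101011111
  ~b = 1111000011110000
  (d | a) = 0101010111111111
  (c | (d | a)) = 0111011111111111
  (~b & (c | (d | a))) = 0111000011110000
  ((d | (b & a)) | (~b & (c | (d | a)))) = 0111010111111111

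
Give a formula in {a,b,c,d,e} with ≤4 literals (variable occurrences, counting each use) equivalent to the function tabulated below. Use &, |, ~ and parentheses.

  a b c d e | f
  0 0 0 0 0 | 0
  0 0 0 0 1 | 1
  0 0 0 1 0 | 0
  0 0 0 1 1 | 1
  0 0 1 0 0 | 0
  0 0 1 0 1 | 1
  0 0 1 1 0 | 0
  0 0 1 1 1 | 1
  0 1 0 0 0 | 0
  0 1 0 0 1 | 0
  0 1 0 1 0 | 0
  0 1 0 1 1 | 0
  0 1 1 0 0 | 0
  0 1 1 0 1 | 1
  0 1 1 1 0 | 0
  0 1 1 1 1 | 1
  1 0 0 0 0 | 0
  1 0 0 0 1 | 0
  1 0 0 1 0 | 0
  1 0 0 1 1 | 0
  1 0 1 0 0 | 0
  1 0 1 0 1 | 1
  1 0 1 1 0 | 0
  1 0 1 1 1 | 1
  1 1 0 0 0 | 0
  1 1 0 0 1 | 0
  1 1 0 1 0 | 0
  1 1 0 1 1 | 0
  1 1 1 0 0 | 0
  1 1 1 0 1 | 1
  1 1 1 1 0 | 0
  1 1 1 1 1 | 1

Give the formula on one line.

  ~a = 11111111111111110000000000000000
  ~b = 11111111000000001111111100000000
  (~a & ~b) = 11111111000000000000000000000000
  (c | (~a & ~b)) = 11111111000011110000111100001111
  ((c | (~a & ~b)) & e) = 01010101000001010000010100000101

((c | (~a & ~b)) & e)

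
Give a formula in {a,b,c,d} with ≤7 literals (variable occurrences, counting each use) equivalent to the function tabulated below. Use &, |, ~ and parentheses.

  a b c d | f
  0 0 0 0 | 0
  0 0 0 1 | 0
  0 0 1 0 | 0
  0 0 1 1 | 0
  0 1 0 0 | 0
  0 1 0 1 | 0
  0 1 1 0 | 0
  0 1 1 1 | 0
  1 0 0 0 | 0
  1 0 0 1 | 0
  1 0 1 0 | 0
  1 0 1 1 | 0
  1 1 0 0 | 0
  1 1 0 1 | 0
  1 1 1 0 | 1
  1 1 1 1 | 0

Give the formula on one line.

  (a | d) = 0101010111111111
  ~d = 1010101010101010
  (~d & c) = 0010001000100010
  (~d | c) = 1011101110111011
  (b & (~d | c)) = 0000101100001011
  ((~d & c) & (b & (~d | c))) = 0000001000000010
  ((a | d) & ((~d & c) & (b & (~d | c)))) = 0000000000000010

((a | d) & ((~d & c) & (b & (~d | c))))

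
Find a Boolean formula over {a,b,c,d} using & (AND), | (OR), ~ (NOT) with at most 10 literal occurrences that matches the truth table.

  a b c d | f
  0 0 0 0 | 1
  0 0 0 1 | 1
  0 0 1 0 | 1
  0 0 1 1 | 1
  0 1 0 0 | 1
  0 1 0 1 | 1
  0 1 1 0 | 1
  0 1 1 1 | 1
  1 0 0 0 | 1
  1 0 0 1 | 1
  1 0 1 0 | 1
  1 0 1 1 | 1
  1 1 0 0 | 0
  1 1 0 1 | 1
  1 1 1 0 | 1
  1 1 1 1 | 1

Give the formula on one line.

  ~b = 1111000011110000
  (c | ~b) = 1111001111110011
  ~a = 1111111100000000
  (~a & ~b) = 1111000000000000
  ~c = 1100110011001100
  (~c | b) = 1100111111001111
  ((~a & ~b) | (~c | b)) = 1111111111001111
  (d | ~a) = 1111111101010101
  (((~a & ~b) | (~c | b)) & (d | ~a)) = 1111111101000101
  ((c | ~b) | (((~a & ~b) | (~c | b)) & (d | ~a))) = 1111111111110111

((c | ~b) | (((~a & ~b) | (~c | b)) & (d | ~a)))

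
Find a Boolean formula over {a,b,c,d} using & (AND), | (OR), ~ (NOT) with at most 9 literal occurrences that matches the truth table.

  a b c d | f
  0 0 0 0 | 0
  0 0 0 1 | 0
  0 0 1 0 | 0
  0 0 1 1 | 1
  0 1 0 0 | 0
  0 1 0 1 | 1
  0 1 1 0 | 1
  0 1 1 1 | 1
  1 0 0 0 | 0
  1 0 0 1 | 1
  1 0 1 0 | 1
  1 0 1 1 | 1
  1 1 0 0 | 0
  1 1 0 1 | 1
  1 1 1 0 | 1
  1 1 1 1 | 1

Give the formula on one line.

  (c & b) = 0000001100000011
  (a | d) = 0101010111111111
  ((c & b) | (a | d)) = 0101011111111111
  (a | b) = 0000111111111111
  (d & (a | b)) = 0000010101010101
  (c | (d & (a | b))) = 0011011101110111
  (((c & b) | (a | d)) & (c | (d & (a | b)))) = 0001011101110111

(((c & b) | (a | d)) & (c | (d & (a | b))))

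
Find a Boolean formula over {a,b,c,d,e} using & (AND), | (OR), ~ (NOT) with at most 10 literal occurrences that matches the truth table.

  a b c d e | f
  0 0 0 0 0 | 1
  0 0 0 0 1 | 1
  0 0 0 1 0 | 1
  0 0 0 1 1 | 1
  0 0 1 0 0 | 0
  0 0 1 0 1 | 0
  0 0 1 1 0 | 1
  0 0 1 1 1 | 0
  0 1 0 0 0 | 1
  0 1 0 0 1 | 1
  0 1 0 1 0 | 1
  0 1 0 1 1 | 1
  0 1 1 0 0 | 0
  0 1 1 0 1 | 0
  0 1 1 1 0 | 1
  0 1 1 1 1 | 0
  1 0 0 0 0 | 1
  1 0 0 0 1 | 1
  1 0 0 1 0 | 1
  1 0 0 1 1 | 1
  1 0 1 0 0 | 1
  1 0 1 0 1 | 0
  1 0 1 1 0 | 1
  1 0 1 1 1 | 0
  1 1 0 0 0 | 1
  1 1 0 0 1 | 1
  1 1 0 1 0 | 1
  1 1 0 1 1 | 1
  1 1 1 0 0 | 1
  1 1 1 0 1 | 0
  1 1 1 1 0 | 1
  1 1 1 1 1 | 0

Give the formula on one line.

(~c | ((((a | e) | d) & c) & ((~c & ~d) | ~e)))

  ~c = 11110000111100001111000011110000
  (a | e) = 01010101010101011111111111111111
  ((a | e) | d) = 01110111011101111111111111111111
  (((a | e) | d) & c) = 00000111000001110000111100001111
  ~d = 11001100110011001100110011001100
  (~c & ~d) = 11000000110000001100000011000000
  ~e = 10101010101010101010101010101010
  ((~c & ~d) | ~e) = 11101010111010101110101011101010
  ((((a | e) | d) & c) & ((~c & ~d) | ~e)) = 00000010000000100000101000001010
  (~c | ((((a | e) | d) & c) & ((~c & ~d) | ~e))) = 11110010111100101111101011111010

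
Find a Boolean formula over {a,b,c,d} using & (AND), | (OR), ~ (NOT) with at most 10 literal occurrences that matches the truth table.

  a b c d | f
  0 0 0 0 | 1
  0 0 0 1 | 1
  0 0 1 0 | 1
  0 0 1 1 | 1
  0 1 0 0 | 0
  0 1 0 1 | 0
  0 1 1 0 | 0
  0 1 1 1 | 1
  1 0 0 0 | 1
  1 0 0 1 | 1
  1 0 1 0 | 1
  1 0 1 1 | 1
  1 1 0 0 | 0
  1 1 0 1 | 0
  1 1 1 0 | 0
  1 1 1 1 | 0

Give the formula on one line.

(~b | (((c & ~a) & ((a | b) | d)) & (d & c)))

  ~b = 1111000011110000
  ~a = 1111111100000000
  (c & ~a) = 0011001100000000
  (a | b) = 0000111111111111
  ((a | b) | d) = 0101111111111111
  ((c & ~a) & ((a | b) | d)) = 0001001100000000
  (d & c) = 0001000100010001
  (((c & ~a) & ((a | b) | d)) & (d & c)) = 0001000100000000
  (~b | (((c & ~a) & ((a | b) | d)) & (d & c))) = 1111000111110000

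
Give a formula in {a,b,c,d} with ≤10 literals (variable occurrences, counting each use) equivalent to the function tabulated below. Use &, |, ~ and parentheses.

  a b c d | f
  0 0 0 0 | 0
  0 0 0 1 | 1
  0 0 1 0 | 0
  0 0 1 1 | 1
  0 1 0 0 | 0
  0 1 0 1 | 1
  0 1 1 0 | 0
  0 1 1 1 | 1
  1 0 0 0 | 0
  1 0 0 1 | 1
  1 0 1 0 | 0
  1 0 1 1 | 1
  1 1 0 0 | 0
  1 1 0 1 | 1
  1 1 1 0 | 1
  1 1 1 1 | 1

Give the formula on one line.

((((~c & d) & (a & b)) | ((a & b) & c)) | d)

  ~c = 1100110011001100
  (~c & d) = 0100010001000100
  (a & b) = 0000000000001111
  ((~c & d) & (a & b)) = 0000000000000100
  ((a & b) & c) = 0000000000000011
  (((~c & d) & (a & b)) | ((a & b) & c)) = 0000000000000111
  ((((~c & d) & (a & b)) | ((a & b) & c)) | d) = 0101010101010111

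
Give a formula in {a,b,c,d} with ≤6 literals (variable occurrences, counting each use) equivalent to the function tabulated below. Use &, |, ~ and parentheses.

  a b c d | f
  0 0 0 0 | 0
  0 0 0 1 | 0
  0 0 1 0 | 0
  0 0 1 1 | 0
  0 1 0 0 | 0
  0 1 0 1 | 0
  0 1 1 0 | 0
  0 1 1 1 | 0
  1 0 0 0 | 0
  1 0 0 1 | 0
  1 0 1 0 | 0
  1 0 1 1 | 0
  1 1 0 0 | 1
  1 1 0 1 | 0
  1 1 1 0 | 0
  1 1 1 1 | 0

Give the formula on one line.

((~c & b) & ((c | ~d) & a))

  ~c = 1100110011001100
  (~c & b) = 0000110000001100
  ~d = 1010101010101010
  (c | ~d) = 1011101110111011
  ((c | ~d) & a) = 0000000010111011
  ((~c & b) & ((c | ~d) & a)) = 0000000000001000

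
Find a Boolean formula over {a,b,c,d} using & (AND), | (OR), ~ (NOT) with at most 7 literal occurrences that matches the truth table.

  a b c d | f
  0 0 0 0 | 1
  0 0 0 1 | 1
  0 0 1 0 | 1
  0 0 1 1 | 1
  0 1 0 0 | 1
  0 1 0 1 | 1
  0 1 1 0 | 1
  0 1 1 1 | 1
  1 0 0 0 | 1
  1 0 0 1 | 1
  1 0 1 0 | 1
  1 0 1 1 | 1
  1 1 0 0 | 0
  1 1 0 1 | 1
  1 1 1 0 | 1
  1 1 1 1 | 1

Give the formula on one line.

  ~a = 1111111100000000
  ~c = 1100110011001100
  (~a & ~c) = 1100110000000000
  ~b = 1111000011110000
  (c | ~b) = 1111001111110011
  (d | (c | ~b)) = 1111011111110111
  ((~a & ~c) | (d | (c | ~b))) = 1111111111110111

((~a & ~c) | (d | (c | ~b)))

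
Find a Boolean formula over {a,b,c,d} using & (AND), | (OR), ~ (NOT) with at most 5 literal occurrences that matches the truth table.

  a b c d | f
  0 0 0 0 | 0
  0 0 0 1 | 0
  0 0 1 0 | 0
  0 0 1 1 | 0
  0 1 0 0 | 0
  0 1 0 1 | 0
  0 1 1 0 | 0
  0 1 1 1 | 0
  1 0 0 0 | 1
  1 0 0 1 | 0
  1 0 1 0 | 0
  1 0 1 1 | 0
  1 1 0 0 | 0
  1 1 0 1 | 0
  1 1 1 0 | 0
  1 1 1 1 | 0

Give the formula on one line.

((a & ~b) & (~c & ~d))

  ~b = 1111000011110000
  (a & ~b) = 0000000011110000
  ~c = 1100110011001100
  ~d = 1010101010101010
  (~c & ~d) = 1000100010001000
  ((a & ~b) & (~c & ~d)) = 0000000010000000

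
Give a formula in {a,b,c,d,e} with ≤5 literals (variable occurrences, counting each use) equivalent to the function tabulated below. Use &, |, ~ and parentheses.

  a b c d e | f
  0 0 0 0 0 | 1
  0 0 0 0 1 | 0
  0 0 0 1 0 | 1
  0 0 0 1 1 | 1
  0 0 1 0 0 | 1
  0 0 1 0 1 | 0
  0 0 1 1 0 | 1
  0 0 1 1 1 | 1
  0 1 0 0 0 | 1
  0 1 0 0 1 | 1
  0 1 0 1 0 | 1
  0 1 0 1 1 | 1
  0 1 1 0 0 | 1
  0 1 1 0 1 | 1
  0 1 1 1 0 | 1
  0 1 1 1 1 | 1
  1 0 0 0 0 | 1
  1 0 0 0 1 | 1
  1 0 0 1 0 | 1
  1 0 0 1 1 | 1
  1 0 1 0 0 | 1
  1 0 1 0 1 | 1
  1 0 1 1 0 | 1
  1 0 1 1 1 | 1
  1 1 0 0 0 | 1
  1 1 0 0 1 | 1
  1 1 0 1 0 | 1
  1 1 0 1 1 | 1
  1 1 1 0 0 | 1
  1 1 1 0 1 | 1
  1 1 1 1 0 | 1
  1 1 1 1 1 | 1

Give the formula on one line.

(b | (d | (~e | a)))

  ~e = 10101010101010101010101010101010
  (~e | a) = 10101010101010101111111111111111
  (d | (~e | a)) = 10111011101110111111111111111111
  (b | (d | (~e | a))) = 10111011111111111111111111111111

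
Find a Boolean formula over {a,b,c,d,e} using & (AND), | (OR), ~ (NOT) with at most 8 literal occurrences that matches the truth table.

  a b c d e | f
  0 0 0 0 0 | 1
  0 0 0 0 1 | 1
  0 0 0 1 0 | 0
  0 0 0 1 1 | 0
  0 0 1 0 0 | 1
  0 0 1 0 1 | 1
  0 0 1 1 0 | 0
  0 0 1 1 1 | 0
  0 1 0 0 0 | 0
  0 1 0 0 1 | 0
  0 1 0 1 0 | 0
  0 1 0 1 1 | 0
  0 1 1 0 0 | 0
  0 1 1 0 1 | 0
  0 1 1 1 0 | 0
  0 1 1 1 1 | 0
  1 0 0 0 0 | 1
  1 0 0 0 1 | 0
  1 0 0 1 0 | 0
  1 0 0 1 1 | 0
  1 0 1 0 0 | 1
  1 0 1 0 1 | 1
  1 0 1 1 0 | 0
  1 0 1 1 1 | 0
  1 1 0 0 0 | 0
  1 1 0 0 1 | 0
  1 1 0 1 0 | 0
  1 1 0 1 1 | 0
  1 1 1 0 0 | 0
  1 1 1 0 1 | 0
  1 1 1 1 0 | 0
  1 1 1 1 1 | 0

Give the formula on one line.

  ~b = 11111111000000001111111100000000
  ~d = 11001100110011001100110011001100
  ~a = 11111111111111110000000000000000
  ~c = 11110000111100001111000011110000
  (~a & ~c) = 11110000111100000000000000000000
  ~e = 10101010101010101010101010101010
  ((~a & ~c) | ~e) = 11111010111110101010101010101010
  (c | ((~a & ~c) | ~e)) = 11111111111111111010111110101111
  (~d & (c | ((~a & ~c) | ~e))) = 11001100110011001000110010001100
  (~b & (~d & (c | ((~a & ~c) | ~e)))) = 11001100000000001000110000000000

(~b & (~d & (c | ((~a & ~c) | ~e))))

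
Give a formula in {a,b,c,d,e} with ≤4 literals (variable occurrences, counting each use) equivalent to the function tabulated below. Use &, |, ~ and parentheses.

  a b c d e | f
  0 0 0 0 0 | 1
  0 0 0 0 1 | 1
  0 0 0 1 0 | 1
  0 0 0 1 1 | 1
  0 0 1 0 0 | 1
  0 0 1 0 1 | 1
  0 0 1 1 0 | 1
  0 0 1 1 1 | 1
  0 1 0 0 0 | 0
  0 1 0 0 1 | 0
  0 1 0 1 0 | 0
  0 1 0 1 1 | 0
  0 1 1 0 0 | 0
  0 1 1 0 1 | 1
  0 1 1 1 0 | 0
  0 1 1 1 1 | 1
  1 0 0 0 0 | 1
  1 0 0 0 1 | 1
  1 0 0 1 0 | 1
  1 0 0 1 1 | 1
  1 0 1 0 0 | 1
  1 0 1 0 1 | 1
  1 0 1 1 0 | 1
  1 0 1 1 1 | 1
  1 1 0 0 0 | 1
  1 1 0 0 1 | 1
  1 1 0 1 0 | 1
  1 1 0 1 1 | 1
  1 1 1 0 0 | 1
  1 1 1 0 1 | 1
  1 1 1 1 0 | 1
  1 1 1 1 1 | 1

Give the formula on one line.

  (c & e) = 00000101000001010000010100000101
  ~b = 11111111000000001111111100000000
  (a | ~b) = 11111111000000001111111111111111
  ((c & e) | (a | ~b)) = 11111111000001011111111111111111

((c & e) | (a | ~b))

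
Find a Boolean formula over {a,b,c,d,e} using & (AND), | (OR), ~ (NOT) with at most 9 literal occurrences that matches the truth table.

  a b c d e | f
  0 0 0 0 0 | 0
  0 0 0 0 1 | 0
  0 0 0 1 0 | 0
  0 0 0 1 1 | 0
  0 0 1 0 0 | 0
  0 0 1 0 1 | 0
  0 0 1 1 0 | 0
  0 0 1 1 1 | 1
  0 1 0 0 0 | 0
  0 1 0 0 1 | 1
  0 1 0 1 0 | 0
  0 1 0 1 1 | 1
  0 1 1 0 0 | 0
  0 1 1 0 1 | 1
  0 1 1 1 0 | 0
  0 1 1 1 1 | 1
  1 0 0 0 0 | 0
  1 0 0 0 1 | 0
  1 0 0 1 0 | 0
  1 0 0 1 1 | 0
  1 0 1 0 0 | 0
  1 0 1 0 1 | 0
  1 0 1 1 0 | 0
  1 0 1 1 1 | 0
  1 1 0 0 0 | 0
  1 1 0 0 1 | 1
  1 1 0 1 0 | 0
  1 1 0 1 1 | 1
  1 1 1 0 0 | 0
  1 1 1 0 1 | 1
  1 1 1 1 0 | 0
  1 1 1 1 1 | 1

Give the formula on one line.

  ~a = 11111111111111110000000000000000
  ~c = 11110000111100001111000011110000
  (~c & d) = 00110000001100000011000000110000
  (~a | (~c & d)) = 11111111111111110011000000110000
  ((~a | (~c & d)) & c) = 00001111000011110000000000000000
  ~b = 11111111000000001111111100000000
  (e & d) = 00010001000100010001000100010001
  (~b & (e & d)) = 00010001000000000001000100000000
  (((~a | (~c & d)) & c) & (~b & (e & d))) = 00000001000000000000000000000000
  (b | (((~a | (~c & d)) & c) & (~b & (e & d)))) = 00000001111111110000000011111111
  ((b | (((~a | (~c & d)) & c) & (~b & (e & d)))) & e) = 00000001010101010000000001010101

((b | (((~a | (~c & d)) & c) & (~b & (e & d)))) & e)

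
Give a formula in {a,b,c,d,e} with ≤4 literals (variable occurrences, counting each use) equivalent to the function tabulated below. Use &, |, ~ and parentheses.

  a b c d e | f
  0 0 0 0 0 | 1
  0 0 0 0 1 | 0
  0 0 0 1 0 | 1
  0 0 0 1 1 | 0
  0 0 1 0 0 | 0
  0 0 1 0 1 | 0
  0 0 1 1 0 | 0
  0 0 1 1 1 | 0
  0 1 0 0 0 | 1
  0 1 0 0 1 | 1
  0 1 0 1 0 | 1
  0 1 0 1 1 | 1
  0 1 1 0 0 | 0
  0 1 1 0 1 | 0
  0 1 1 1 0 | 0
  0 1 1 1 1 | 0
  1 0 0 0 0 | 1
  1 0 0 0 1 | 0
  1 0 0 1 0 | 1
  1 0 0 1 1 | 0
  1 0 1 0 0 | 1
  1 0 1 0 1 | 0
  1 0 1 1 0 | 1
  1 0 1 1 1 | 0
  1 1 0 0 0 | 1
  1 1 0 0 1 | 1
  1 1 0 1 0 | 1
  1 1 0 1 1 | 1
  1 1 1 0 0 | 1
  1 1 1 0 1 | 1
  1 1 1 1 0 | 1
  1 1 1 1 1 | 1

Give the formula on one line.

((b | ~e) & (a | ~c))

  ~e = 10101010101010101010101010101010
  (b | ~e) = 10101010111111111010101011111111
  ~c = 11110000111100001111000011110000
  (a | ~c) = 11110000111100001111111111111111
  ((b | ~e) & (a | ~c)) = 10100000111100001010101011111111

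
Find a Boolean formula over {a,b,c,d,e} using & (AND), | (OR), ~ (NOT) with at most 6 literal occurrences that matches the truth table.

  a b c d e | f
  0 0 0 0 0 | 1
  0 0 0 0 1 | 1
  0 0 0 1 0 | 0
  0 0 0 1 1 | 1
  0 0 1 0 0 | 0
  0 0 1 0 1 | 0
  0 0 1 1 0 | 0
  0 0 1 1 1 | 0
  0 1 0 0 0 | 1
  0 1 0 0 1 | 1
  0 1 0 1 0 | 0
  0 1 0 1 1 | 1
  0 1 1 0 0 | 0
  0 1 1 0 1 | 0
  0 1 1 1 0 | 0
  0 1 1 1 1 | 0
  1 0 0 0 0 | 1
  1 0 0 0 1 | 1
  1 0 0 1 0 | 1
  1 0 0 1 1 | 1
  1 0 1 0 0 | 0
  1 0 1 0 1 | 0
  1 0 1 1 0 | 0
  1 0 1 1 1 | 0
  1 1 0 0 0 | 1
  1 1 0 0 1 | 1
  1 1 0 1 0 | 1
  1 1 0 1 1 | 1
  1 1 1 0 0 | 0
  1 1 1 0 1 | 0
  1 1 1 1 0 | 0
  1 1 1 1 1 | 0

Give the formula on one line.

(~c & (~d | ((c | a) | e)))

  ~c = 11110000111100001111000011110000
  ~d = 11001100110011001100110011001100
  (c | a) = 00001111000011111111111111111111
  ((c | a) | e) = 01011111010111111111111111111111
  (~d | ((c | a) | e)) = 11011111110111111111111111111111
  (~c & (~d | ((c | a) | e))) = 11010000110100001111000011110000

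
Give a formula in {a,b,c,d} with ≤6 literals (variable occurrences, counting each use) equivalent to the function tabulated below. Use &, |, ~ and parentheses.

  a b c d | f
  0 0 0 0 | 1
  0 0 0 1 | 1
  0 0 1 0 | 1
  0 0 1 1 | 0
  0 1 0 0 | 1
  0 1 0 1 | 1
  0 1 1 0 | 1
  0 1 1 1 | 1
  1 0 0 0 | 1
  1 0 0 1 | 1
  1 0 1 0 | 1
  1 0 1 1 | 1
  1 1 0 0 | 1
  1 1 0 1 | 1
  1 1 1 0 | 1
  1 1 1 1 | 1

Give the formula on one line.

  ~b = 1111000011110000
  (a & ~b) = 0000000011110000
  ~d = 1010101010101010
  (~d & ~b) = 1010000010100000
  ~c = 1100110011001100
  (b | ~c) = 1100111111001111
  ((~d & ~b) | (b | ~c)) = 1110111111101111
  ((a & ~b) | ((~d & ~b) | (b | ~c))) = 1110111111111111

((a & ~b) | ((~d & ~b) | (b | ~c)))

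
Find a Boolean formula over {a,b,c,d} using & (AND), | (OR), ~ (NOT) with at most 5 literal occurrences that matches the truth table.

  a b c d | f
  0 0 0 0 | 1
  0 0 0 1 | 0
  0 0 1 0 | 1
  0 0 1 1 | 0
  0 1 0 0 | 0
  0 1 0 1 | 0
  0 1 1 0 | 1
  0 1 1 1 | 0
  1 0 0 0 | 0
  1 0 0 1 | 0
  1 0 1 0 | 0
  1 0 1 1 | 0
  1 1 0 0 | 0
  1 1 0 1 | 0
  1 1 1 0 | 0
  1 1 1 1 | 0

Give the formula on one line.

  ~b = 1111000011110000
  (d | c) = 0111011101110111
  (~b | (d | c)) = 1111011111110111
  ~a = 1111111100000000
  ~d = 1010101010101010
  (~a & ~d) = 1010101000000000
  ((~b | (d | c)) & (~a & ~d)) = 1010001000000000

((~b | (d | c)) & (~a & ~d))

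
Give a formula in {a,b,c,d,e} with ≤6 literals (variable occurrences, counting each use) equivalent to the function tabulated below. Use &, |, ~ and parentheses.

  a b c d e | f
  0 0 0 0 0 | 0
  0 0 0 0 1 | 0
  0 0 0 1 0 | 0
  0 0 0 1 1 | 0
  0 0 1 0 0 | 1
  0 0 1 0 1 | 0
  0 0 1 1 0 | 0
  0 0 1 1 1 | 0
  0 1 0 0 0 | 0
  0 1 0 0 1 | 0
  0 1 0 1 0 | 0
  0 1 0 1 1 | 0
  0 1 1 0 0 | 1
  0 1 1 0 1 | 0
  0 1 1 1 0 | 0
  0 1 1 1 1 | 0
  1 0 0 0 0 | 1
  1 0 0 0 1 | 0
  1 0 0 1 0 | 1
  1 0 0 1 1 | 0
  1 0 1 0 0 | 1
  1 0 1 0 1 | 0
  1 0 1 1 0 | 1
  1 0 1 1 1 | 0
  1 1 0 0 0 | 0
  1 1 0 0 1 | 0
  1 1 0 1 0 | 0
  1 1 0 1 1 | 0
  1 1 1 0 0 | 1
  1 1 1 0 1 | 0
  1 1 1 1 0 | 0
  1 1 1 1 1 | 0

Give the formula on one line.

  ~b = 11111111000000001111111100000000
  (a & ~b) = 00000000000000001111111100000000
  (e | (a & ~b)) = 01010101010101011111111101010101
  ~d = 11001100110011001100110011001100
  (~d & c) = 00001100000011000000110000001100
  ((e | (a & ~b)) | (~d & c)) = 01011101010111011111111101011101
  ~e = 10101010101010101010101010101010
  (((e | (a & ~b)) | (~d & c)) & ~e) = 00001000000010001010101000001000

(((e | (a & ~b)) | (~d & c)) & ~e)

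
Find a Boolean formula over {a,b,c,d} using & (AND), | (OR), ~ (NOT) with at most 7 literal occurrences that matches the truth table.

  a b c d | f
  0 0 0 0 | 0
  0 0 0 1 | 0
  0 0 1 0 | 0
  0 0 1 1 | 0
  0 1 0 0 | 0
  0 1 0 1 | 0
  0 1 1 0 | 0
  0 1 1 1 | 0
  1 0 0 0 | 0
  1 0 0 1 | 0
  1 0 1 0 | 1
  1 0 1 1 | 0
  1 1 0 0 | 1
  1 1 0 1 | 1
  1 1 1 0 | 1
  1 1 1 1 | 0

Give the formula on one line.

(((~d | ~c) & a) & ((~d & c) | (~a | b)))

  ~d = 1010101010101010
  ~c = 1100110011001100
  (~d | ~c) = 1110111011101110
  ((~d | ~c) & a) = 0000000011101110
  (~d & c) = 0010001000100010
  ~a = 1111111100000000
  (~a | b) = 1111111100001111
  ((~d & c) | (~a | b)) = 1111111100101111
  (((~d | ~c) & a) & ((~d & c) | (~a | b))) = 0000000000101110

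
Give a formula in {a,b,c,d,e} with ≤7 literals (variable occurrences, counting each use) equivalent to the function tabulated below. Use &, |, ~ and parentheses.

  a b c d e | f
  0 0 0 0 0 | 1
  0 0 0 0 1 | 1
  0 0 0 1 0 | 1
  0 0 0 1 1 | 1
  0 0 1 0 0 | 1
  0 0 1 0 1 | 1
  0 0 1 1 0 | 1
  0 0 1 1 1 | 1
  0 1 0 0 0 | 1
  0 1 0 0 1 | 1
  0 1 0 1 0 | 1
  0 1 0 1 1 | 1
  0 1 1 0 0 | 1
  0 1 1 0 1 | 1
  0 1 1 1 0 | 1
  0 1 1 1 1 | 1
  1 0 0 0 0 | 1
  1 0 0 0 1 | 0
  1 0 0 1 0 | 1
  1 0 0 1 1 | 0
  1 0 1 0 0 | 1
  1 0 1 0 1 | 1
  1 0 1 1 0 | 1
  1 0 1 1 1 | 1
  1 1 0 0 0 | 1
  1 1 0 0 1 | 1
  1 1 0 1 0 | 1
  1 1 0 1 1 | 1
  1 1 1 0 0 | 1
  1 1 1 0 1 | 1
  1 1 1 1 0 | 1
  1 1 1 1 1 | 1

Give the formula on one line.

(~a | ((c | ~e) | ((~e & a) | (b | c))))

  ~a = 11111111111111110000000000000000
  ~e = 10101010101010101010101010101010
  (c | ~e) = 10101111101011111010111110101111
  (~e & a) = 00000000000000001010101010101010
  (b | c) = 00001111111111110000111111111111
  ((~e & a) | (b | c)) = 00001111111111111010111111111111
  ((c | ~e) | ((~e & a) | (b | c))) = 10101111111111111010111111111111
  (~a | ((c | ~e) | ((~e & a) | (b | c)))) = 11111111111111111010111111111111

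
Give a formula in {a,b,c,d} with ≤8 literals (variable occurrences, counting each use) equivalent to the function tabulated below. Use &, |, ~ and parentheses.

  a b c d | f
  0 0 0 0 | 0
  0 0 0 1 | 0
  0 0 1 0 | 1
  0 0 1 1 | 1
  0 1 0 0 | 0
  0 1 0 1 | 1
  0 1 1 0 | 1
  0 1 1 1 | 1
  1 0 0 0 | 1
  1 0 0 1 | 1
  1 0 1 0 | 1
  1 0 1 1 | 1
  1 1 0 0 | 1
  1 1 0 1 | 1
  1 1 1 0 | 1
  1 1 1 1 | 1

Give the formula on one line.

((c | a) | (c | (d & b)))

  (c | a) = 0011001111111111
  (d & b) = 0000010100000101
  (c | (d & b)) = 0011011100110111
  ((c | a) | (c | (d & b))) = 0011011111111111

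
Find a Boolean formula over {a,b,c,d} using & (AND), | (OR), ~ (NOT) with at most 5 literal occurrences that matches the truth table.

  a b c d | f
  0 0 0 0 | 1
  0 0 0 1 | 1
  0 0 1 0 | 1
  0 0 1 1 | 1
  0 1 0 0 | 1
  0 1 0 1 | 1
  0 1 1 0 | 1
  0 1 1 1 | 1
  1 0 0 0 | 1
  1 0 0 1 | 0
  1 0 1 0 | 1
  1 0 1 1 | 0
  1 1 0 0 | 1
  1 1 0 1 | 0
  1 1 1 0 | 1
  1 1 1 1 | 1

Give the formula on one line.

  (b & c) = 0000001100000011
  ~d = 1010101010101010
  ((b & c) | ~d) = 1010101110101011
  ~a = 1111111100000000
  (((b & c) | ~d) | ~a) = 1111111110101011

(((b & c) | ~d) | ~a)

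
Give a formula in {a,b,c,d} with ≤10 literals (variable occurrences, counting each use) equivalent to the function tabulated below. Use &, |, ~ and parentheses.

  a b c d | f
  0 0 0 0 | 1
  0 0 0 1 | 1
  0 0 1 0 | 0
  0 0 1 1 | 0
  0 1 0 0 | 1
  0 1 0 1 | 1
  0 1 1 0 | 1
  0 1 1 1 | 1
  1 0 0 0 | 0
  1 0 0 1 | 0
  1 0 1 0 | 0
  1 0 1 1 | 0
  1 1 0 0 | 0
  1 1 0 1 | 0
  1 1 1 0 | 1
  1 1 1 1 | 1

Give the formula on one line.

((b | ~c) & (c | ((b | ~a) & (~b | (~a | c)))))

  ~c = 1100110011001100
  (b | ~c) = 1100111111001111
  ~a = 1111111100000000
  (b | ~a) = 1111111100001111
  ~b = 1111000011110000
  (~a | c) = 1111111100110011
  (~b | (~a | c)) = 1111111111110011
  ((b | ~a) & (~b | (~a | c))) = 1111111100000011
  (c | ((b | ~a) & (~b | (~a | c)))) = 1111111100110011
  ((b | ~c) & (c | ((b | ~a) & (~b | (~a | c))))) = 1100111100000011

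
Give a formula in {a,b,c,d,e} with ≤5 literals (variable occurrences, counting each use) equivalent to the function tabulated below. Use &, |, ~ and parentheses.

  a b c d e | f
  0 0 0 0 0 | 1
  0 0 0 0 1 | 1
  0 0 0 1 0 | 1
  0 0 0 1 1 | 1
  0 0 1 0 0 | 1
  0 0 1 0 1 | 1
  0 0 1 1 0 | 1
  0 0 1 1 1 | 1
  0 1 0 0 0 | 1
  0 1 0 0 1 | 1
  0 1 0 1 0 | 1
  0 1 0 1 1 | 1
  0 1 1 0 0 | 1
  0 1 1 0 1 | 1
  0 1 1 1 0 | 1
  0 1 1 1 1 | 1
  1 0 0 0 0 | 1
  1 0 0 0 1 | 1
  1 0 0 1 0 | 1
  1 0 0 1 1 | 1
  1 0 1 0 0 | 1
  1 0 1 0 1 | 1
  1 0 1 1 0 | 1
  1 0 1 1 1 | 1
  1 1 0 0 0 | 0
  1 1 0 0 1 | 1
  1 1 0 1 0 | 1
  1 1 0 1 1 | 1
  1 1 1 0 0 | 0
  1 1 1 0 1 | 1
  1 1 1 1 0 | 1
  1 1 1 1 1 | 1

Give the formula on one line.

((d | ~a) | (e | ~b))

  ~a = 11111111111111110000000000000000
  (d | ~a) = 11111111111111110011001100110011
  ~b = 11111111000000001111111100000000
  (e | ~b) = 11111111010101011111111101010101
  ((d | ~a) | (e | ~b)) = 11111111111111111111111101110111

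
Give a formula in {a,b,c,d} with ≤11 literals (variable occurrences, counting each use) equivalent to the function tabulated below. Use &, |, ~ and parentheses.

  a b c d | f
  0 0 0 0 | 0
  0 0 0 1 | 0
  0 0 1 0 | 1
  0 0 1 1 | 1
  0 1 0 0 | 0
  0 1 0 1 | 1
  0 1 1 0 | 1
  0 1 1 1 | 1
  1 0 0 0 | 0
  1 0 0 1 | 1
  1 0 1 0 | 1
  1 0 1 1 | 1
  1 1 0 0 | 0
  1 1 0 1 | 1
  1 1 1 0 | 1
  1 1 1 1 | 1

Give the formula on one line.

  (c | b) = 0011111100111111
  (c & b) = 0000001100000011
  ((c & b) | d) = 0101011101010111
  (c & ((c & b) | d)) = 0001001100010011
  (a | (c & ((c & b) | d))) = 0001001111111111
  ((c | b) | (a | (c & ((c & b) | d)))) = 0011111111111111
  (c | d) = 0111011101110111
  (((c | b) | (a | (c & ((c & b) | d)))) & (c | d)) = 0011011101110111

(((c | b) | (a | (c & ((c & b) | d)))) & (c | d))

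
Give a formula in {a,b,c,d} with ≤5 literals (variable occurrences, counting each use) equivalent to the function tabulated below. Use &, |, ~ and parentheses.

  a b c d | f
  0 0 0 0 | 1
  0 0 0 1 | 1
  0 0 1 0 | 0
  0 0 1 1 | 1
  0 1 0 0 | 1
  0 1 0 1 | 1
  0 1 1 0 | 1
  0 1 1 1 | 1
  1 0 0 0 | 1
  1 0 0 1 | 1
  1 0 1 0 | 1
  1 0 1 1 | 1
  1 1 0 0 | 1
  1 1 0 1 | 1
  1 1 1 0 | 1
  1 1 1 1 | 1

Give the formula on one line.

(a | (~c | (d | b)))

  ~c = 1100110011001100
  (d | b) = 0101111101011111
  (~c | (d | b)) = 1101111111011111
  (a | (~c | (d | b))) = 1101111111111111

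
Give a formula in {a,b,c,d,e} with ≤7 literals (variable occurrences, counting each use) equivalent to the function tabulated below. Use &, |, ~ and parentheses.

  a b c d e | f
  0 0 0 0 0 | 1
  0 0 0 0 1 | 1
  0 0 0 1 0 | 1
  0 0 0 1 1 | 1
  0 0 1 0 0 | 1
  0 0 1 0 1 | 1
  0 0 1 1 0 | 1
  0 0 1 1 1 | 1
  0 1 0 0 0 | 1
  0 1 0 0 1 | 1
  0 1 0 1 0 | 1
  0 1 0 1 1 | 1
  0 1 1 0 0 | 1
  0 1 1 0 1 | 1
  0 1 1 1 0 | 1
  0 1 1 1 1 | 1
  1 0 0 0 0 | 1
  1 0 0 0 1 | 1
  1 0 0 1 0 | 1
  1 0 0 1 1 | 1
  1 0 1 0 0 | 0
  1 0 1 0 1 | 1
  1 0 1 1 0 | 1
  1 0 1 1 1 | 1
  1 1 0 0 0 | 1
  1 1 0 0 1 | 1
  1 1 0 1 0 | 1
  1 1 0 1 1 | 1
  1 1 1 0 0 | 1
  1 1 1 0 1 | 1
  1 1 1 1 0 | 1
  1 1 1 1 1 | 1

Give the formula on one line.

  ~d = 11001100110011001100110011001100
  (b & ~d) = 00000000110011000000000011001100
  ~c = 11110000111100001111000011110000
  (~c | d) = 11110011111100111111001111110011
  ((b & ~d) | (~c | d)) = 11110011111111111111001111111111
  ~a = 11111111111111110000000000000000
  (~a | e) = 11111111111111110101010101010101
  (((b & ~d) | (~c | d)) | (~a | e)) = 11111111111111111111011111111111

(((b & ~d) | (~c | d)) | (~a | e))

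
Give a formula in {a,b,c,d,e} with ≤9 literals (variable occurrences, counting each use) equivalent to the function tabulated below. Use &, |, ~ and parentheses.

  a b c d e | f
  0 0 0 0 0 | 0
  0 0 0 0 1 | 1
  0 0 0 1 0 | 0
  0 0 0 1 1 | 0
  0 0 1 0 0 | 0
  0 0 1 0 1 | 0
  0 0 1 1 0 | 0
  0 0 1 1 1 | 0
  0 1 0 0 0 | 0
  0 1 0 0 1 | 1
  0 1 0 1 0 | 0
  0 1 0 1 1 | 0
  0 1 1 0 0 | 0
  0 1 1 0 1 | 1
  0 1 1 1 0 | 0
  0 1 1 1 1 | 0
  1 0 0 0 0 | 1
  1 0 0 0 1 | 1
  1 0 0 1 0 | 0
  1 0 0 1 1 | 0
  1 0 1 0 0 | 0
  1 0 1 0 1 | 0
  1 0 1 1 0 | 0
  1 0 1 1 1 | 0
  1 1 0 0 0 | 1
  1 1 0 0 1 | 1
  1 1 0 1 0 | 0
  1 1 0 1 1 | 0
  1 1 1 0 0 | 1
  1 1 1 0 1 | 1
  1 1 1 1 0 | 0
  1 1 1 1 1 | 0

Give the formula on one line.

((~c | (b & c)) & ((e | a) & ~d))

  ~c = 11110000111100001111000011110000
  (b & c) = 00000000000011110000000000001111
  (~c | (b & c)) = 11110000111111111111000011111111
  (e | a) = 01010101010101011111111111111111
  ~d = 11001100110011001100110011001100
  ((e | a) & ~d) = 01000100010001001100110011001100
  ((~c | (b & c)) & ((e | a) & ~d)) = 01000000010001001100000011001100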